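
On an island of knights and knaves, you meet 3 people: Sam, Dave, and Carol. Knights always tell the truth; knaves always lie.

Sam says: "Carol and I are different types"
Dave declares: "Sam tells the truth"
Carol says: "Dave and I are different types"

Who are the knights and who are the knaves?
Sam is a knave.
Dave is a knave.
Carol is a knave.

Verification:
- Sam (knave) says "Carol and I are different types" - this is FALSE (a lie) because Sam is a knave and Carol is a knave.
- Dave (knave) says "Sam tells the truth" - this is FALSE (a lie) because Sam is a knave.
- Carol (knave) says "Dave and I are different types" - this is FALSE (a lie) because Carol is a knave and Dave is a knave.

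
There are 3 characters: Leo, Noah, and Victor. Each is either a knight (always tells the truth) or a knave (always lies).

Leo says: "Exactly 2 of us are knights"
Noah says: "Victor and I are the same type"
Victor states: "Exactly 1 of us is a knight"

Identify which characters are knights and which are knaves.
Leo is a knave.
Noah is a knave.
Victor is a knight.

Verification:
- Leo (knave) says "Exactly 2 of us are knights" - this is FALSE (a lie) because there are 1 knights.
- Noah (knave) says "Victor and I are the same type" - this is FALSE (a lie) because Noah is a knave and Victor is a knight.
- Victor (knight) says "Exactly 1 of us is a knight" - this is TRUE because there are 1 knights.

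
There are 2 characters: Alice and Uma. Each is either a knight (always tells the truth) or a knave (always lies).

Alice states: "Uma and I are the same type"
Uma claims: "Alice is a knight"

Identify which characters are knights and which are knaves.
Alice is a knight.
Uma is a knight.

Verification:
- Alice (knight) says "Uma and I are the same type" - this is TRUE because Alice is a knight and Uma is a knight.
- Uma (knight) says "Alice is a knight" - this is TRUE because Alice is a knight.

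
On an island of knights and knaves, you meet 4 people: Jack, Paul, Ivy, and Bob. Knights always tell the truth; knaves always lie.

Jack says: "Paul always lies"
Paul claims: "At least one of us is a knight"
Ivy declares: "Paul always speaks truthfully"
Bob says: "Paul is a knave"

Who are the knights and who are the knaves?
Jack is a knave.
Paul is a knight.
Ivy is a knight.
Bob is a knave.

Verification:
- Jack (knave) says "Paul always lies" - this is FALSE (a lie) because Paul is a knight.
- Paul (knight) says "At least one of us is a knight" - this is TRUE because Paul and Ivy are knights.
- Ivy (knight) says "Paul always speaks truthfully" - this is TRUE because Paul is a knight.
- Bob (knave) says "Paul is a knave" - this is FALSE (a lie) because Paul is a knight.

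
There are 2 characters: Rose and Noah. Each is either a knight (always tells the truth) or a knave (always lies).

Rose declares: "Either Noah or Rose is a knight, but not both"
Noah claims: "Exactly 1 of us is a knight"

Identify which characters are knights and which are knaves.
Rose is a knave.
Noah is a knave.

Verification:
- Rose (knave) says "Either Noah or Rose is a knight, but not both" - this is FALSE (a lie) because Noah is a knave and Rose is a knave.
- Noah (knave) says "Exactly 1 of us is a knight" - this is FALSE (a lie) because there are 0 knights.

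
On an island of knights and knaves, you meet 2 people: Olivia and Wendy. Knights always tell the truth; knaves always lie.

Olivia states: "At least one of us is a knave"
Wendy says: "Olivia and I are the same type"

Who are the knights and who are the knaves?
Olivia is a knight.
Wendy is a knave.

Verification:
- Olivia (knight) says "At least one of us is a knave" - this is TRUE because Wendy is a knave.
- Wendy (knave) says "Olivia and I are the same type" - this is FALSE (a lie) because Wendy is a knave and Olivia is a knight.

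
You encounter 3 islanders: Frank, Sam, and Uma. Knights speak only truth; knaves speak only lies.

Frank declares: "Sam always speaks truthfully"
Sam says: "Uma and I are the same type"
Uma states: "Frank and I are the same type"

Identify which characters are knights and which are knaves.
Frank is a knight.
Sam is a knight.
Uma is a knight.

Verification:
- Frank (knight) says "Sam always speaks truthfully" - this is TRUE because Sam is a knight.
- Sam (knight) says "Uma and I are the same type" - this is TRUE because Sam is a knight and Uma is a knight.
- Uma (knight) says "Frank and I are the same type" - this is TRUE because Uma is a knight and Frank is a knight.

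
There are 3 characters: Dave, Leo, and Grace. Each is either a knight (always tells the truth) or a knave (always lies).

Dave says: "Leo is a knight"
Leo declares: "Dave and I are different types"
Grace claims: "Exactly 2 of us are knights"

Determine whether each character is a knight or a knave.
Dave is a knave.
Leo is a knave.
Grace is a knave.

Verification:
- Dave (knave) says "Leo is a knight" - this is FALSE (a lie) because Leo is a knave.
- Leo (knave) says "Dave and I are different types" - this is FALSE (a lie) because Leo is a knave and Dave is a knave.
- Grace (knave) says "Exactly 2 of us are knights" - this is FALSE (a lie) because there are 0 knights.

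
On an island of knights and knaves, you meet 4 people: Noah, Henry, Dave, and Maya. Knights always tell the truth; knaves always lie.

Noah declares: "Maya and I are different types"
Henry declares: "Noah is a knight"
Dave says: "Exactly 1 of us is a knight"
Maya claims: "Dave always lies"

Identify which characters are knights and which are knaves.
Noah is a knave.
Henry is a knave.
Dave is a knight.
Maya is a knave.

Verification:
- Noah (knave) says "Maya and I are different types" - this is FALSE (a lie) because Noah is a knave and Maya is a knave.
- Henry (knave) says "Noah is a knight" - this is FALSE (a lie) because Noah is a knave.
- Dave (knight) says "Exactly 1 of us is a knight" - this is TRUE because there are 1 knights.
- Maya (knave) says "Dave always lies" - this is FALSE (a lie) because Dave is a knight.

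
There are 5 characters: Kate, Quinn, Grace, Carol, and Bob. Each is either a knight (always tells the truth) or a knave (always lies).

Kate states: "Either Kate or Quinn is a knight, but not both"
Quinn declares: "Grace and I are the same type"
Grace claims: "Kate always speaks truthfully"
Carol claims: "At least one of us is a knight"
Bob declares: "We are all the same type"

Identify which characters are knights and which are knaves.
Kate is a knight.
Quinn is a knave.
Grace is a knight.
Carol is a knight.
Bob is a knave.

Verification:
- Kate (knight) says "Either Kate or Quinn is a knight, but not both" - this is TRUE because Kate is a knight and Quinn is a knave.
- Quinn (knave) says "Grace and I are the same type" - this is FALSE (a lie) because Quinn is a knave and Grace is a knight.
- Grace (knight) says "Kate always speaks truthfully" - this is TRUE because Kate is a knight.
- Carol (knight) says "At least one of us is a knight" - this is TRUE because Kate, Grace, and Carol are knights.
- Bob (knave) says "We are all the same type" - this is FALSE (a lie) because Kate, Grace, and Carol are knights and Quinn and Bob are knaves.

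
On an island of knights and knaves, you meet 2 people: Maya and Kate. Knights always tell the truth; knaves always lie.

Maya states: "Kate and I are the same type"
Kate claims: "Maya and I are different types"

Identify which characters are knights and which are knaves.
Maya is a knave.
Kate is a knight.

Verification:
- Maya (knave) says "Kate and I are the same type" - this is FALSE (a lie) because Maya is a knave and Kate is a knight.
- Kate (knight) says "Maya and I are different types" - this is TRUE because Kate is a knight and Maya is a knave.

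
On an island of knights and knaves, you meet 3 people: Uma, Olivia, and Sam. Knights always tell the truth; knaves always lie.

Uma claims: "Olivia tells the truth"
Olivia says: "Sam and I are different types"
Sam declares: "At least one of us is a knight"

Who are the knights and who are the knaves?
Uma is a knave.
Olivia is a knave.
Sam is a knave.

Verification:
- Uma (knave) says "Olivia tells the truth" - this is FALSE (a lie) because Olivia is a knave.
- Olivia (knave) says "Sam and I are different types" - this is FALSE (a lie) because Olivia is a knave and Sam is a knave.
- Sam (knave) says "At least one of us is a knight" - this is FALSE (a lie) because no one is a knight.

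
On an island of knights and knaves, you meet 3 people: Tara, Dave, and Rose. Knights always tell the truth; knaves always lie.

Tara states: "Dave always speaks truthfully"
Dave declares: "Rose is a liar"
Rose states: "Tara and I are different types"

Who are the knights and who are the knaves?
Tara is a knave.
Dave is a knave.
Rose is a knight.

Verification:
- Tara (knave) says "Dave always speaks truthfully" - this is FALSE (a lie) because Dave is a knave.
- Dave (knave) says "Rose is a liar" - this is FALSE (a lie) because Rose is a knight.
- Rose (knight) says "Tara and I are different types" - this is TRUE because Rose is a knight and Tara is a knave.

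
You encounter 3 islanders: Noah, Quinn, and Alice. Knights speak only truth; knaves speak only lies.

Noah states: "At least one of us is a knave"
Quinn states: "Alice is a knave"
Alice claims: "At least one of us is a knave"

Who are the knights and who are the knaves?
Noah is a knight.
Quinn is a knave.
Alice is a knight.

Verification:
- Noah (knight) says "At least one of us is a knave" - this is TRUE because Quinn is a knave.
- Quinn (knave) says "Alice is a knave" - this is FALSE (a lie) because Alice is a knight.
- Alice (knight) says "At least one of us is a knave" - this is TRUE because Quinn is a knave.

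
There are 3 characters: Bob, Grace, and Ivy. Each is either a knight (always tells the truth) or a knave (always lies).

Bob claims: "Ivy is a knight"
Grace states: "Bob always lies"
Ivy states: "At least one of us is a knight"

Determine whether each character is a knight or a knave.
Bob is a knight.
Grace is a knave.
Ivy is a knight.

Verification:
- Bob (knight) says "Ivy is a knight" - this is TRUE because Ivy is a knight.
- Grace (knave) says "Bob always lies" - this is FALSE (a lie) because Bob is a knight.
- Ivy (knight) says "At least one of us is a knight" - this is TRUE because Bob and Ivy are knights.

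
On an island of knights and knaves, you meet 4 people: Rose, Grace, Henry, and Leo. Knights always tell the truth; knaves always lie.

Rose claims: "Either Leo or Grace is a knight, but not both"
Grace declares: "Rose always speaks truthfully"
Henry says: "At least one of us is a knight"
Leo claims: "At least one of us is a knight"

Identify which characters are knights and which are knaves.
Rose is a knave.
Grace is a knave.
Henry is a knave.
Leo is a knave.

Verification:
- Rose (knave) says "Either Leo or Grace is a knight, but not both" - this is FALSE (a lie) because Leo is a knave and Grace is a knave.
- Grace (knave) says "Rose always speaks truthfully" - this is FALSE (a lie) because Rose is a knave.
- Henry (knave) says "At least one of us is a knight" - this is FALSE (a lie) because no one is a knight.
- Leo (knave) says "At least one of us is a knight" - this is FALSE (a lie) because no one is a knight.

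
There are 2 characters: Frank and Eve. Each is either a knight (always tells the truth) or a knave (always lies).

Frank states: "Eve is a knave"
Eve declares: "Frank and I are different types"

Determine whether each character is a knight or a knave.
Frank is a knave.
Eve is a knight.

Verification:
- Frank (knave) says "Eve is a knave" - this is FALSE (a lie) because Eve is a knight.
- Eve (knight) says "Frank and I are different types" - this is TRUE because Eve is a knight and Frank is a knave.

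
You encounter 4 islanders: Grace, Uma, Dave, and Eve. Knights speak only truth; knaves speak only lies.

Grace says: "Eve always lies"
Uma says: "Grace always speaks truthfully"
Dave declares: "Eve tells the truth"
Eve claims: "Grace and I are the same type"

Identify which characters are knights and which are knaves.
Grace is a knight.
Uma is a knight.
Dave is a knave.
Eve is a knave.

Verification:
- Grace (knight) says "Eve always lies" - this is TRUE because Eve is a knave.
- Uma (knight) says "Grace always speaks truthfully" - this is TRUE because Grace is a knight.
- Dave (knave) says "Eve tells the truth" - this is FALSE (a lie) because Eve is a knave.
- Eve (knave) says "Grace and I are the same type" - this is FALSE (a lie) because Eve is a knave and Grace is a knight.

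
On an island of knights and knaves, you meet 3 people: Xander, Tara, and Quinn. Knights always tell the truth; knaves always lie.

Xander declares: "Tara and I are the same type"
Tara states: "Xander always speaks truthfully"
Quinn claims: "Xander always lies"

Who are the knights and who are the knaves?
Xander is a knight.
Tara is a knight.
Quinn is a knave.

Verification:
- Xander (knight) says "Tara and I are the same type" - this is TRUE because Xander is a knight and Tara is a knight.
- Tara (knight) says "Xander always speaks truthfully" - this is TRUE because Xander is a knight.
- Quinn (knave) says "Xander always lies" - this is FALSE (a lie) because Xander is a knight.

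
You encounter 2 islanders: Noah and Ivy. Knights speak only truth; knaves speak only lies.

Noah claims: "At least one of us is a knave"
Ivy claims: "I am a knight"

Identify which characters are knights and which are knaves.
Noah is a knight.
Ivy is a knave.

Verification:
- Noah (knight) says "At least one of us is a knave" - this is TRUE because Ivy is a knave.
- Ivy (knave) says "I am a knight" - this is FALSE (a lie) because Ivy is a knave.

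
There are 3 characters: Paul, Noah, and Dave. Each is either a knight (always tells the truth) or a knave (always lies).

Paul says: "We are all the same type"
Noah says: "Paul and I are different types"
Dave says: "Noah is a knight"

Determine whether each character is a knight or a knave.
Paul is a knave.
Noah is a knight.
Dave is a knight.

Verification:
- Paul (knave) says "We are all the same type" - this is FALSE (a lie) because Noah and Dave are knights and Paul is a knave.
- Noah (knight) says "Paul and I are different types" - this is TRUE because Noah is a knight and Paul is a knave.
- Dave (knight) says "Noah is a knight" - this is TRUE because Noah is a knight.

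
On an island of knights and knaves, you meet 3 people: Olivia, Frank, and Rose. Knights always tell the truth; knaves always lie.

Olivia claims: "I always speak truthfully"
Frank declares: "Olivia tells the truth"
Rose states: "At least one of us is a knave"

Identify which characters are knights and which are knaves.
Olivia is a knave.
Frank is a knave.
Rose is a knight.

Verification:
- Olivia (knave) says "I always speak truthfully" - this is FALSE (a lie) because Olivia is a knave.
- Frank (knave) says "Olivia tells the truth" - this is FALSE (a lie) because Olivia is a knave.
- Rose (knight) says "At least one of us is a knave" - this is TRUE because Olivia and Frank are knaves.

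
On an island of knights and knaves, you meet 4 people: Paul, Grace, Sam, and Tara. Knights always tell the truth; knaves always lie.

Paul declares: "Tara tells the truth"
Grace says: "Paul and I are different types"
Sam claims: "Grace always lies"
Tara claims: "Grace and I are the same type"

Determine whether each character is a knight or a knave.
Paul is a knave.
Grace is a knight.
Sam is a knave.
Tara is a knave.

Verification:
- Paul (knave) says "Tara tells the truth" - this is FALSE (a lie) because Tara is a knave.
- Grace (knight) says "Paul and I are different types" - this is TRUE because Grace is a knight and Paul is a knave.
- Sam (knave) says "Grace always lies" - this is FALSE (a lie) because Grace is a knight.
- Tara (knave) says "Grace and I are the same type" - this is FALSE (a lie) because Tara is a knave and Grace is a knight.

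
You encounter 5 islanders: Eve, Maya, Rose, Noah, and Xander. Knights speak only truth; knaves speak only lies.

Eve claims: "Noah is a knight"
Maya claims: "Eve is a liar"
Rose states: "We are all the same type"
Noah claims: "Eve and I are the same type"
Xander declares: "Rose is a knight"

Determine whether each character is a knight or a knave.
Eve is a knight.
Maya is a knave.
Rose is a knave.
Noah is a knight.
Xander is a knave.

Verification:
- Eve (knight) says "Noah is a knight" - this is TRUE because Noah is a knight.
- Maya (knave) says "Eve is a liar" - this is FALSE (a lie) because Eve is a knight.
- Rose (knave) says "We are all the same type" - this is FALSE (a lie) because Eve and Noah are knights and Maya, Rose, and Xander are knaves.
- Noah (knight) says "Eve and I are the same type" - this is TRUE because Noah is a knight and Eve is a knight.
- Xander (knave) says "Rose is a knight" - this is FALSE (a lie) because Rose is a knave.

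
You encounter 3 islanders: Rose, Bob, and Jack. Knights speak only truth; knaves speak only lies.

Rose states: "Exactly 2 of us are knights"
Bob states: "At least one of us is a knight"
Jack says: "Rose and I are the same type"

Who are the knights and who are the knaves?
Rose is a knight.
Bob is a knight.
Jack is a knave.

Verification:
- Rose (knight) says "Exactly 2 of us are knights" - this is TRUE because there are 2 knights.
- Bob (knight) says "At least one of us is a knight" - this is TRUE because Rose and Bob are knights.
- Jack (knave) says "Rose and I are the same type" - this is FALSE (a lie) because Jack is a knave and Rose is a knight.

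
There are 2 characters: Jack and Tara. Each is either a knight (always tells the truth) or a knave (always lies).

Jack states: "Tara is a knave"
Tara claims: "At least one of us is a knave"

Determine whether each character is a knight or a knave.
Jack is a knave.
Tara is a knight.

Verification:
- Jack (knave) says "Tara is a knave" - this is FALSE (a lie) because Tara is a knight.
- Tara (knight) says "At least one of us is a knave" - this is TRUE because Jack is a knave.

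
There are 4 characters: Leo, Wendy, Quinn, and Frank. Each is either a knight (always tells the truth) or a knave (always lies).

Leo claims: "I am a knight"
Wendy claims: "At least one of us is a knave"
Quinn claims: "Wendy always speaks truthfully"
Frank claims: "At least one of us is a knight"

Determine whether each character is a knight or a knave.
Leo is a knave.
Wendy is a knight.
Quinn is a knight.
Frank is a knight.

Verification:
- Leo (knave) says "I am a knight" - this is FALSE (a lie) because Leo is a knave.
- Wendy (knight) says "At least one of us is a knave" - this is TRUE because Leo is a knave.
- Quinn (knight) says "Wendy always speaks truthfully" - this is TRUE because Wendy is a knight.
- Frank (knight) says "At least one of us is a knight" - this is TRUE because Wendy, Quinn, and Frank are knights.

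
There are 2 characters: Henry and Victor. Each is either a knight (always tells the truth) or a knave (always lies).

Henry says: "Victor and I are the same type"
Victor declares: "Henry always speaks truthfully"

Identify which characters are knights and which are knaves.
Henry is a knight.
Victor is a knight.

Verification:
- Henry (knight) says "Victor and I are the same type" - this is TRUE because Henry is a knight and Victor is a knight.
- Victor (knight) says "Henry always speaks truthfully" - this is TRUE because Henry is a knight.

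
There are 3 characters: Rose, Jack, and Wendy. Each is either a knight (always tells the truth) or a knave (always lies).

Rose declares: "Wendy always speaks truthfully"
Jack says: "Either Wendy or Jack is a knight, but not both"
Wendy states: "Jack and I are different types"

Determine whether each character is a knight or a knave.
Rose is a knave.
Jack is a knave.
Wendy is a knave.

Verification:
- Rose (knave) says "Wendy always speaks truthfully" - this is FALSE (a lie) because Wendy is a knave.
- Jack (knave) says "Either Wendy or Jack is a knight, but not both" - this is FALSE (a lie) because Wendy is a knave and Jack is a knave.
- Wendy (knave) says "Jack and I are different types" - this is FALSE (a lie) because Wendy is a knave and Jack is a knave.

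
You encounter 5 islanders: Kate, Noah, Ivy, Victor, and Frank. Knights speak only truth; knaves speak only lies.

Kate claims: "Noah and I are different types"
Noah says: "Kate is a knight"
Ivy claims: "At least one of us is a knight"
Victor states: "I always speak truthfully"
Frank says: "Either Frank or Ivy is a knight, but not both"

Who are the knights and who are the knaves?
Kate is a knave.
Noah is a knave.
Ivy is a knave.
Victor is a knave.
Frank is a knave.

Verification:
- Kate (knave) says "Noah and I are different types" - this is FALSE (a lie) because Kate is a knave and Noah is a knave.
- Noah (knave) says "Kate is a knight" - this is FALSE (a lie) because Kate is a knave.
- Ivy (knave) says "At least one of us is a knight" - this is FALSE (a lie) because no one is a knight.
- Victor (knave) says "I always speak truthfully" - this is FALSE (a lie) because Victor is a knave.
- Frank (knave) says "Either Frank or Ivy is a knight, but not both" - this is FALSE (a lie) because Frank is a knave and Ivy is a knave.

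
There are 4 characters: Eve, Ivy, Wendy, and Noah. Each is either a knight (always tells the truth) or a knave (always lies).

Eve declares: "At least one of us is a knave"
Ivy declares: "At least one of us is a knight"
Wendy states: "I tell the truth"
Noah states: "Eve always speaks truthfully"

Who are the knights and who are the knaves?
Eve is a knight.
Ivy is a knight.
Wendy is a knave.
Noah is a knight.

Verification:
- Eve (knight) says "At least one of us is a knave" - this is TRUE because Wendy is a knave.
- Ivy (knight) says "At least one of us is a knight" - this is TRUE because Eve, Ivy, and Noah are knights.
- Wendy (knave) says "I tell the truth" - this is FALSE (a lie) because Wendy is a knave.
- Noah (knight) says "Eve always speaks truthfully" - this is TRUE because Eve is a knight.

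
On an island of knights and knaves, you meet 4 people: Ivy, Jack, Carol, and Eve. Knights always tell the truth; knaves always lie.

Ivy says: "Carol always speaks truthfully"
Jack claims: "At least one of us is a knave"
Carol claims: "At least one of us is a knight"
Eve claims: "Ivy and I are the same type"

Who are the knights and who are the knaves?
Ivy is a knight.
Jack is a knight.
Carol is a knight.
Eve is a knave.

Verification:
- Ivy (knight) says "Carol always speaks truthfully" - this is TRUE because Carol is a knight.
- Jack (knight) says "At least one of us is a knave" - this is TRUE because Eve is a knave.
- Carol (knight) says "At least one of us is a knight" - this is TRUE because Ivy, Jack, and Carol are knights.
- Eve (knave) says "Ivy and I are the same type" - this is FALSE (a lie) because Eve is a knave and Ivy is a knight.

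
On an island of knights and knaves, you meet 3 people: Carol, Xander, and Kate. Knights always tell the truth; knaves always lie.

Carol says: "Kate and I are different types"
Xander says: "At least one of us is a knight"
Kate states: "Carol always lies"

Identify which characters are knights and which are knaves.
Carol is a knight.
Xander is a knight.
Kate is a knave.

Verification:
- Carol (knight) says "Kate and I are different types" - this is TRUE because Carol is a knight and Kate is a knave.
- Xander (knight) says "At least one of us is a knight" - this is TRUE because Carol and Xander are knights.
- Kate (knave) says "Carol always lies" - this is FALSE (a lie) because Carol is a knight.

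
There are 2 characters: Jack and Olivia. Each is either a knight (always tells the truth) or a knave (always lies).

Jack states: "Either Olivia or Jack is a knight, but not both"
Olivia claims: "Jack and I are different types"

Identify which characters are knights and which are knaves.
Jack is a knave.
Olivia is a knave.

Verification:
- Jack (knave) says "Either Olivia or Jack is a knight, but not both" - this is FALSE (a lie) because Olivia is a knave and Jack is a knave.
- Olivia (knave) says "Jack and I are different types" - this is FALSE (a lie) because Olivia is a knave and Jack is a knave.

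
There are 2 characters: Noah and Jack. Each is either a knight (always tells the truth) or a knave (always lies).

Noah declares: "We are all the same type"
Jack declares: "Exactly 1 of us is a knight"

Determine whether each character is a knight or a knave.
Noah is a knave.
Jack is a knight.

Verification:
- Noah (knave) says "We are all the same type" - this is FALSE (a lie) because Jack is a knight and Noah is a knave.
- Jack (knight) says "Exactly 1 of us is a knight" - this is TRUE because there are 1 knights.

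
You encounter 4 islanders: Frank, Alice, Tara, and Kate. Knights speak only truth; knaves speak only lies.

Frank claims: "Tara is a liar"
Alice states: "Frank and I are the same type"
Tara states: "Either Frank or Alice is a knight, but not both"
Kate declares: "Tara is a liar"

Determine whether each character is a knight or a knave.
Frank is a knight.
Alice is a knight.
Tara is a knave.
Kate is a knight.

Verification:
- Frank (knight) says "Tara is a liar" - this is TRUE because Tara is a knave.
- Alice (knight) says "Frank and I are the same type" - this is TRUE because Alice is a knight and Frank is a knight.
- Tara (knave) says "Either Frank or Alice is a knight, but not both" - this is FALSE (a lie) because Frank is a knight and Alice is a knight.
- Kate (knight) says "Tara is a liar" - this is TRUE because Tara is a knave.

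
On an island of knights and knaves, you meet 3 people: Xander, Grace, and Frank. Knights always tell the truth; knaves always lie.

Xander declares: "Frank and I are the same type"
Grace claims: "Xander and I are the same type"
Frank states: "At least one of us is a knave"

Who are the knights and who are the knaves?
Xander is a knight.
Grace is a knave.
Frank is a knight.

Verification:
- Xander (knight) says "Frank and I are the same type" - this is TRUE because Xander is a knight and Frank is a knight.
- Grace (knave) says "Xander and I are the same type" - this is FALSE (a lie) because Grace is a knave and Xander is a knight.
- Frank (knight) says "At least one of us is a knave" - this is TRUE because Grace is a knave.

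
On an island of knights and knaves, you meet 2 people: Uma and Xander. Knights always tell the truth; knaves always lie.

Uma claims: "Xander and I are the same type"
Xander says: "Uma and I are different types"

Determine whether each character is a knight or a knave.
Uma is a knave.
Xander is a knight.

Verification:
- Uma (knave) says "Xander and I are the same type" - this is FALSE (a lie) because Uma is a knave and Xander is a knight.
- Xander (knight) says "Uma and I are different types" - this is TRUE because Xander is a knight and Uma is a knave.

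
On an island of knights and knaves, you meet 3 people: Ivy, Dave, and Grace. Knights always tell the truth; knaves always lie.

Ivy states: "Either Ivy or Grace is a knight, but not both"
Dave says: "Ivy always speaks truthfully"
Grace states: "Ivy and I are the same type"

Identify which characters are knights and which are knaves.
Ivy is a knight.
Dave is a knight.
Grace is a knave.

Verification:
- Ivy (knight) says "Either Ivy or Grace is a knight, but not both" - this is TRUE because Ivy is a knight and Grace is a knave.
- Dave (knight) says "Ivy always speaks truthfully" - this is TRUE because Ivy is a knight.
- Grace (knave) says "Ivy and I are the same type" - this is FALSE (a lie) because Grace is a knave and Ivy is a knight.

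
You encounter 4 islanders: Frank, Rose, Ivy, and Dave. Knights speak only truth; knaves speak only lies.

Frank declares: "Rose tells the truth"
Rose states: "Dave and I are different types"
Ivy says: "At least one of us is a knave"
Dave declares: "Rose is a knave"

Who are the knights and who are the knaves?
Frank is a knight.
Rose is a knight.
Ivy is a knight.
Dave is a knave.

Verification:
- Frank (knight) says "Rose tells the truth" - this is TRUE because Rose is a knight.
- Rose (knight) says "Dave and I are different types" - this is TRUE because Rose is a knight and Dave is a knave.
- Ivy (knight) says "At least one of us is a knave" - this is TRUE because Dave is a knave.
- Dave (knave) says "Rose is a knave" - this is FALSE (a lie) because Rose is a knight.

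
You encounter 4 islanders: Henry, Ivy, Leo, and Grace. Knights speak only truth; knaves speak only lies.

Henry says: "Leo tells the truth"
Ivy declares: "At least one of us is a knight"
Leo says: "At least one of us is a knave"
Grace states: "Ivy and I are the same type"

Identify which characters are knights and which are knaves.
Henry is a knight.
Ivy is a knight.
Leo is a knight.
Grace is a knave.

Verification:
- Henry (knight) says "Leo tells the truth" - this is TRUE because Leo is a knight.
- Ivy (knight) says "At least one of us is a knight" - this is TRUE because Henry, Ivy, and Leo are knights.
- Leo (knight) says "At least one of us is a knave" - this is TRUE because Grace is a knave.
- Grace (knave) says "Ivy and I are the same type" - this is FALSE (a lie) because Grace is a knave and Ivy is a knight.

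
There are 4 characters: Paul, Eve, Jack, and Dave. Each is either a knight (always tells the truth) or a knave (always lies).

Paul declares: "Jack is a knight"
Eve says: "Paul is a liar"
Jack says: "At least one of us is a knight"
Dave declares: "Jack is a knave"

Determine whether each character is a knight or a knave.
Paul is a knight.
Eve is a knave.
Jack is a knight.
Dave is a knave.

Verification:
- Paul (knight) says "Jack is a knight" - this is TRUE because Jack is a knight.
- Eve (knave) says "Paul is a liar" - this is FALSE (a lie) because Paul is a knight.
- Jack (knight) says "At least one of us is a knight" - this is TRUE because Paul and Jack are knights.
- Dave (knave) says "Jack is a knave" - this is FALSE (a lie) because Jack is a knight.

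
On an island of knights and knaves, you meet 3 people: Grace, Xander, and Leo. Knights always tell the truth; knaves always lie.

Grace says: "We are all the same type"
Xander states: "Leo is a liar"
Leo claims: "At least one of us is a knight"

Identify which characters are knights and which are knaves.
Grace is a knave.
Xander is a knave.
Leo is a knight.

Verification:
- Grace (knave) says "We are all the same type" - this is FALSE (a lie) because Leo is a knight and Grace and Xander are knaves.
- Xander (knave) says "Leo is a liar" - this is FALSE (a lie) because Leo is a knight.
- Leo (knight) says "At least one of us is a knight" - this is TRUE because Leo is a knight.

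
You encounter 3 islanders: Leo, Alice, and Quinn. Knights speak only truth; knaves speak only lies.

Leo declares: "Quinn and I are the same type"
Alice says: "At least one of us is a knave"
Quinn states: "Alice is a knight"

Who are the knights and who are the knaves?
Leo is a knave.
Alice is a knight.
Quinn is a knight.

Verification:
- Leo (knave) says "Quinn and I are the same type" - this is FALSE (a lie) because Leo is a knave and Quinn is a knight.
- Alice (knight) says "At least one of us is a knave" - this is TRUE because Leo is a knave.
- Quinn (knight) says "Alice is a knight" - this is TRUE because Alice is a knight.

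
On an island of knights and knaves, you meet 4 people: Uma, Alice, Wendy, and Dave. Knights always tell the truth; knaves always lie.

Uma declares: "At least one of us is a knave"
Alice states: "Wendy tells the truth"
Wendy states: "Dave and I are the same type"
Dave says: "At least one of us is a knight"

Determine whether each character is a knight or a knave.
Uma is a knight.
Alice is a knave.
Wendy is a knave.
Dave is a knight.

Verification:
- Uma (knight) says "At least one of us is a knave" - this is TRUE because Alice and Wendy are knaves.
- Alice (knave) says "Wendy tells the truth" - this is FALSE (a lie) because Wendy is a knave.
- Wendy (knave) says "Dave and I are the same type" - this is FALSE (a lie) because Wendy is a knave and Dave is a knight.
- Dave (knight) says "At least one of us is a knight" - this is TRUE because Uma and Dave are knights.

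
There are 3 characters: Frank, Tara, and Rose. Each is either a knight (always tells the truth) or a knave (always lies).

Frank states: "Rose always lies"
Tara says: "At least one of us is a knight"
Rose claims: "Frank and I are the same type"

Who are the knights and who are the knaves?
Frank is a knight.
Tara is a knight.
Rose is a knave.

Verification:
- Frank (knight) says "Rose always lies" - this is TRUE because Rose is a knave.
- Tara (knight) says "At least one of us is a knight" - this is TRUE because Frank and Tara are knights.
- Rose (knave) says "Frank and I are the same type" - this is FALSE (a lie) because Rose is a knave and Frank is a knight.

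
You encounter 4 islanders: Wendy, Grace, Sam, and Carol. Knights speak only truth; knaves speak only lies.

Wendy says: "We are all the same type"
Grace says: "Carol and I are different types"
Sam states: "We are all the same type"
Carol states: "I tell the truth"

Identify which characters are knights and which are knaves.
Wendy is a knave.
Grace is a knight.
Sam is a knave.
Carol is a knave.

Verification:
- Wendy (knave) says "We are all the same type" - this is FALSE (a lie) because Grace is a knight and Wendy, Sam, and Carol are knaves.
- Grace (knight) says "Carol and I are different types" - this is TRUE because Grace is a knight and Carol is a knave.
- Sam (knave) says "We are all the same type" - this is FALSE (a lie) because Grace is a knight and Wendy, Sam, and Carol are knaves.
- Carol (knave) says "I tell the truth" - this is FALSE (a lie) because Carol is a knave.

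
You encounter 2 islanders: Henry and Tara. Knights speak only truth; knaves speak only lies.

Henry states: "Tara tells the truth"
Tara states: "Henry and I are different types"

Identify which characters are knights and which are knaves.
Henry is a knave.
Tara is a knave.

Verification:
- Henry (knave) says "Tara tells the truth" - this is FALSE (a lie) because Tara is a knave.
- Tara (knave) says "Henry and I are different types" - this is FALSE (a lie) because Tara is a knave and Henry is a knave.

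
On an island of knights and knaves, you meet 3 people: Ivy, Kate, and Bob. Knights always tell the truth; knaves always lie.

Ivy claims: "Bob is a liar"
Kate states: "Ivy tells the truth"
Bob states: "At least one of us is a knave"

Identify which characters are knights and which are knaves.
Ivy is a knave.
Kate is a knave.
Bob is a knight.

Verification:
- Ivy (knave) says "Bob is a liar" - this is FALSE (a lie) because Bob is a knight.
- Kate (knave) says "Ivy tells the truth" - this is FALSE (a lie) because Ivy is a knave.
- Bob (knight) says "At least one of us is a knave" - this is TRUE because Ivy and Kate are knaves.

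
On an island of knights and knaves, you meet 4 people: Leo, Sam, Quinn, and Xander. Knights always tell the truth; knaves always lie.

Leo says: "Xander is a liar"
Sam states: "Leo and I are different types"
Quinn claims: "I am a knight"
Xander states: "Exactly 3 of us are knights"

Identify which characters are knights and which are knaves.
Leo is a knave.
Sam is a knight.
Quinn is a knight.
Xander is a knight.

Verification:
- Leo (knave) says "Xander is a liar" - this is FALSE (a lie) because Xander is a knight.
- Sam (knight) says "Leo and I are different types" - this is TRUE because Sam is a knight and Leo is a knave.
- Quinn (knight) says "I am a knight" - this is TRUE because Quinn is a knight.
- Xander (knight) says "Exactly 3 of us are knights" - this is TRUE because there are 3 knights.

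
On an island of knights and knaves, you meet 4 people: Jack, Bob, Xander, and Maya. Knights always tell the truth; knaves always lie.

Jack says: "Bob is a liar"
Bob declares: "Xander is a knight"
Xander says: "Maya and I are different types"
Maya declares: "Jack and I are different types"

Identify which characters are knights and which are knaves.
Jack is a knave.
Bob is a knight.
Xander is a knight.
Maya is a knave.

Verification:
- Jack (knave) says "Bob is a liar" - this is FALSE (a lie) because Bob is a knight.
- Bob (knight) says "Xander is a knight" - this is TRUE because Xander is a knight.
- Xander (knight) says "Maya and I are different types" - this is TRUE because Xander is a knight and Maya is a knave.
- Maya (knave) says "Jack and I are different types" - this is FALSE (a lie) because Maya is a knave and Jack is a knave.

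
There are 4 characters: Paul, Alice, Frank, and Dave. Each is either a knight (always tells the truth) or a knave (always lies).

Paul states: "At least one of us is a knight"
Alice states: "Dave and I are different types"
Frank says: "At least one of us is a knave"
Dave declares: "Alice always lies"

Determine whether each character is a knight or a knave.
Paul is a knight.
Alice is a knight.
Frank is a knight.
Dave is a knave.

Verification:
- Paul (knight) says "At least one of us is a knight" - this is TRUE because Paul, Alice, and Frank are knights.
- Alice (knight) says "Dave and I are different types" - this is TRUE because Alice is a knight and Dave is a knave.
- Frank (knight) says "At least one of us is a knave" - this is TRUE because Dave is a knave.
- Dave (knave) says "Alice always lies" - this is FALSE (a lie) because Alice is a knight.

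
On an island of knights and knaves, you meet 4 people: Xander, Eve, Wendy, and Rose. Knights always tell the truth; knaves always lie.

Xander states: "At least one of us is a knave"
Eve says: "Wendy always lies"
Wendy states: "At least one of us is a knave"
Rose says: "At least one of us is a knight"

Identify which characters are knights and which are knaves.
Xander is a knight.
Eve is a knave.
Wendy is a knight.
Rose is a knight.

Verification:
- Xander (knight) says "At least one of us is a knave" - this is TRUE because Eve is a knave.
- Eve (knave) says "Wendy always lies" - this is FALSE (a lie) because Wendy is a knight.
- Wendy (knight) says "At least one of us is a knave" - this is TRUE because Eve is a knave.
- Rose (knight) says "At least one of us is a knight" - this is TRUE because Xander, Wendy, and Rose are knights.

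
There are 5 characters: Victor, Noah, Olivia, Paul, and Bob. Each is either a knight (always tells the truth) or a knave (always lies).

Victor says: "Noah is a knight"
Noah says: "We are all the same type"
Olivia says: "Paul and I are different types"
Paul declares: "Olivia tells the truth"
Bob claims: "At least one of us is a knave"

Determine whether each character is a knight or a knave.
Victor is a knave.
Noah is a knave.
Olivia is a knave.
Paul is a knave.
Bob is a knight.

Verification:
- Victor (knave) says "Noah is a knight" - this is FALSE (a lie) because Noah is a knave.
- Noah (knave) says "We are all the same type" - this is FALSE (a lie) because Bob is a knight and Victor, Noah, Olivia, and Paul are knaves.
- Olivia (knave) says "Paul and I are different types" - this is FALSE (a lie) because Olivia is a knave and Paul is a knave.
- Paul (knave) says "Olivia tells the truth" - this is FALSE (a lie) because Olivia is a knave.
- Bob (knight) says "At least one of us is a knave" - this is TRUE because Victor, Noah, Olivia, and Paul are knaves.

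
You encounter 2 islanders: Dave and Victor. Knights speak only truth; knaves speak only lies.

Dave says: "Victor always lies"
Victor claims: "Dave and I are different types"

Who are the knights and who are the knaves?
Dave is a knave.
Victor is a knight.

Verification:
- Dave (knave) says "Victor always lies" - this is FALSE (a lie) because Victor is a knight.
- Victor (knight) says "Dave and I are different types" - this is TRUE because Victor is a knight and Dave is a knave.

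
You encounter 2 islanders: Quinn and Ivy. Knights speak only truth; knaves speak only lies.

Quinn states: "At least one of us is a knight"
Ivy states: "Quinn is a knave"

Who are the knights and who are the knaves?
Quinn is a knight.
Ivy is a knave.

Verification:
- Quinn (knight) says "At least one of us is a knight" - this is TRUE because Quinn is a knight.
- Ivy (knave) says "Quinn is a knave" - this is FALSE (a lie) because Quinn is a knight.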